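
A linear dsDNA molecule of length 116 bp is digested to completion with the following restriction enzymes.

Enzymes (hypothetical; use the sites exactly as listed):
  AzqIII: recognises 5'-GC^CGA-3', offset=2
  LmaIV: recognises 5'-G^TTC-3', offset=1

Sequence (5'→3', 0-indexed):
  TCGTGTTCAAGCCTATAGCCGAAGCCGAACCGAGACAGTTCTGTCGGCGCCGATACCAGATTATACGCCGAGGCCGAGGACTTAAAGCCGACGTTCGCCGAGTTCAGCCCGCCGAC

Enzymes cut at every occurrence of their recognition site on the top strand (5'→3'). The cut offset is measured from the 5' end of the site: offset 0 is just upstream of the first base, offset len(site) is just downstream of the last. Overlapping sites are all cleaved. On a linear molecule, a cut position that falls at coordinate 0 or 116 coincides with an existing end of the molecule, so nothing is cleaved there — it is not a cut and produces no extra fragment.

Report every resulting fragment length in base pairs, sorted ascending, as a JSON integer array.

[4,4,5,5,5,6,6,10,12,13,14,14,18]

Scan for sites:
  AzqIII GCCGA/2: at [17, 23, 48, 66, 72, 86, 96, 110] ⇒ [19, 25, 50, 68, 74, 88, 98, 112]
  LmaIV GTTC/1: at [4, 37, 92, 101] ⇒ [5, 38, 93, 102]

Pooled cuts: [5, 19, 25, 38, 50, 68, 74, 88, 93, 98, 102, 112]

Fragment lengths:
  [0,5): 5 bp
  [5,19): 14 bp
  [19,25): 6 bp
  [25,38): 13 bp
  [38,50): 12 bp
  [50,68): 18 bp
  [68,74): 6 bp
  [74,88): 14 bp
  [88,93): 5 bp
  [93,98): 5 bp
  [98,102): 4 bp
  [102,112): 10 bp
  [112,116): 4 bp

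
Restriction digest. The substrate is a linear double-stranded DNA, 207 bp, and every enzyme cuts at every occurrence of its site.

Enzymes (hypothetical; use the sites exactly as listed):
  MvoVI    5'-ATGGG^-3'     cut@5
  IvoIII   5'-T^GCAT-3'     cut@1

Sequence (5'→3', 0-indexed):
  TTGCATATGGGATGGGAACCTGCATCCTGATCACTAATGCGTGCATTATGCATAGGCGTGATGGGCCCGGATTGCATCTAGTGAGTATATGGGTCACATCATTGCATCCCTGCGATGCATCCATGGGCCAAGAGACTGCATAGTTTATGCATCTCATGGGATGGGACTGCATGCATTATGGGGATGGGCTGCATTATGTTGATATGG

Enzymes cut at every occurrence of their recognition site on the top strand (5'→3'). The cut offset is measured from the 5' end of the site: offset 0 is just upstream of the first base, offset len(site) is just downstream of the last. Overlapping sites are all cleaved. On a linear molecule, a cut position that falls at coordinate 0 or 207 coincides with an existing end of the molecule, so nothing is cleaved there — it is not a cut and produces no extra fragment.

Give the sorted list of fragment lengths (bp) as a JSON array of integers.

[2,2,3,4,5,5,5,6,7,8,9,10,10,10,11,11,12,13,16,17,20,21]

Scan for sites:
  MvoVI (ATGGG, off=5): starts [6, 11, 60, 88, 122, 155, 160, 177, 183] → cuts [11, 16, 65, 93, 127, 160, 165, 182, 188]
  IvoIII (TGCAT, off=1): starts [1, 20, 41, 48, 72, 102, 115, 136, 147, 167, 171, 189] → cuts [2, 21, 42, 49, 73, 103, 116, 137, 148, 168, 172, 190]

Pooled cuts: [2, 11, 16, 21, 42, 49, 65, 73, 93, 103, 116, 127, 137, 148, 160, 165, 168, 172, 182, 188, 190]

Fragment lengths:
  [0,2): 2 bp
  [2,11): 9 bp
  [11,16): 5 bp
  [16,21): 5 bp
  [21,42): 21 bp
  [42,49): 7 bp
  [49,65): 16 bp
  [65,73): 8 bp
  [73,93): 20 bp
  [93,103): 10 bp
  [103,116): 13 bp
  [116,127): 11 bp
  [127,137): 10 bp
  [137,148): 11 bp
  [148,160): 12 bp
  [160,165): 5 bp
  [165,168): 3 bp
  [168,172): 4 bp
  [172,182): 10 bp
  [182,188): 6 bp
  [188,190): 2 bp
  [190,207): 17 bp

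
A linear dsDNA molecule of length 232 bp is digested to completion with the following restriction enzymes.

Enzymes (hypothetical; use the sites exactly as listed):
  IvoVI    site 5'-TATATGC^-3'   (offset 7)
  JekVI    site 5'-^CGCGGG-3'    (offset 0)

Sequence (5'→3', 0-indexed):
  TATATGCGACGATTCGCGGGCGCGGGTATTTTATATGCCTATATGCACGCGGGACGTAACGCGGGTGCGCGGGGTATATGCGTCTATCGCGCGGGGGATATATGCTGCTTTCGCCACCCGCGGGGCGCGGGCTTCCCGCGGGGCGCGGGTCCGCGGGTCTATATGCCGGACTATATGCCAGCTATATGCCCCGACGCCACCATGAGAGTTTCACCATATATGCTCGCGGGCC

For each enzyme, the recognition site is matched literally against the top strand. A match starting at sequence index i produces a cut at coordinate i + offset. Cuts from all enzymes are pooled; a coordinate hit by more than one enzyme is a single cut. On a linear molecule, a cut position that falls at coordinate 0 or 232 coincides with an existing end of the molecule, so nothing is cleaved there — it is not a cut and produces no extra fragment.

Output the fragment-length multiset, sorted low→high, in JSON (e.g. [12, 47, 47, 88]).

Scan for sites:
  IvoVI TATATGC/7: at [0, 31, 39, 74, 98, 159, 171, 182, 216] ⇒ [7, 38, 46, 81, 105, 166, 178, 189, 223]
  JekVI CGCGGG/0: at [14, 20, 47, 59, 67, 89, 118, 125, 136, 143, 151, 224] ⇒ [14, 20, 47, 59, 67, 89, 118, 125, 136, 143, 151, 224]

All cut coordinates (distinct, sorted): [7, 14, 20, 38, 46, 47, 59, 67, 81, 89, 105, 118, 125, 136, 143, 151, 166, 178, 189, 223, 224]

Fragments:
  [0,7): 7 bp
  [7,14): 7 bp
  [14,20): 6 bp
  [20,38): 18 bp
  [38,46): 8 bp
  [46,47): 1 bp
  [47,59): 12 bp
  [59,67): 8 bp
  [67,81): 14 bp
  [81,89): 8 bp
  [89,105): 16 bp
  [105,118): 13 bp
  [118,125): 7 bp
  [125,136): 11 bp
  [136,143): 7 bp
  [143,151): 8 bp
  [151,166): 15 bp
  [166,178): 12 bp
  [178,189): 11 bp
  [189,223): 34 bp
  [223,224): 1 bp
  [224,232): 8 bp

[1,1,6,7,7,7,7,8,8,8,8,8,11,11,12,12,13,14,15,16,18,34]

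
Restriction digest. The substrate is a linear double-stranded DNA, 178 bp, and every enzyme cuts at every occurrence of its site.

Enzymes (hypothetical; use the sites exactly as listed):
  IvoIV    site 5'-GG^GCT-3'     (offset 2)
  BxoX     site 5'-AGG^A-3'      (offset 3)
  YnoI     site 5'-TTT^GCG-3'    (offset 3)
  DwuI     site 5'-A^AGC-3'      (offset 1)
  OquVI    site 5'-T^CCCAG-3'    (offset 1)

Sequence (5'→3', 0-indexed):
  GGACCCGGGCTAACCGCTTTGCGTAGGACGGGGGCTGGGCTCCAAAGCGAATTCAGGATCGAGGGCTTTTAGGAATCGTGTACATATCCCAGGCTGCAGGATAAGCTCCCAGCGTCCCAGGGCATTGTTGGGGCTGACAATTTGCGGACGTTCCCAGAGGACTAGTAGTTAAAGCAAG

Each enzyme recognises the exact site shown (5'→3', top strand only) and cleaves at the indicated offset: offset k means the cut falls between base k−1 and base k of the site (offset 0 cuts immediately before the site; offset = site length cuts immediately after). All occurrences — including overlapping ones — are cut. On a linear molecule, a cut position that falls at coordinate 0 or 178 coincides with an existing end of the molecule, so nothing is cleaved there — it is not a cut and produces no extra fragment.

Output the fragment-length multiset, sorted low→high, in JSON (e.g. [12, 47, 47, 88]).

Scan for sites:
  IvoIV GGGCT/2: at [6, 31, 36, 62, 130] ⇒ [8, 33, 38, 64, 132]
  BxoX AGGA/3: at [24, 54, 70, 97, 157] ⇒ [27, 57, 73, 100, 160]
  YnoI TTTGCG/3: at [17, 140] ⇒ [20, 143]
  DwuI AAGC/1: at [44, 102, 171] ⇒ [45, 103, 172]
  OquVI TCCCAG/1: at [86, 106, 114, 151] ⇒ [87, 107, 115, 152]

Pooled cuts: [8, 20, 27, 33, 38, 45, 57, 64, 73, 87, 100, 103, 107, 115, 132, 143, 152, 160, 172]

Fragments:
  [0,8): 8 bp
  [8,20): 12 bp
  [20,27): 7 bp
  [27,33): 6 bp
  [33,38): 5 bp
  [38,45): 7 bp
  [45,57): 12 bp
  [57,64): 7 bp
  [64,73): 9 bp
  [73,87): 14 bp
  [87,100): 13 bp
  [100,103): 3 bp
  [103,107): 4 bp
  [107,115): 8 bp
  [115,132): 17 bp
  [132,143): 11 bp
  [143,152): 9 bp
  [152,160): 8 bp
  [160,172): 12 bp
  [172,178): 6 bp

[3,4,5,6,6,7,7,7,8,8,8,9,9,11,12,12,12,13,14,17]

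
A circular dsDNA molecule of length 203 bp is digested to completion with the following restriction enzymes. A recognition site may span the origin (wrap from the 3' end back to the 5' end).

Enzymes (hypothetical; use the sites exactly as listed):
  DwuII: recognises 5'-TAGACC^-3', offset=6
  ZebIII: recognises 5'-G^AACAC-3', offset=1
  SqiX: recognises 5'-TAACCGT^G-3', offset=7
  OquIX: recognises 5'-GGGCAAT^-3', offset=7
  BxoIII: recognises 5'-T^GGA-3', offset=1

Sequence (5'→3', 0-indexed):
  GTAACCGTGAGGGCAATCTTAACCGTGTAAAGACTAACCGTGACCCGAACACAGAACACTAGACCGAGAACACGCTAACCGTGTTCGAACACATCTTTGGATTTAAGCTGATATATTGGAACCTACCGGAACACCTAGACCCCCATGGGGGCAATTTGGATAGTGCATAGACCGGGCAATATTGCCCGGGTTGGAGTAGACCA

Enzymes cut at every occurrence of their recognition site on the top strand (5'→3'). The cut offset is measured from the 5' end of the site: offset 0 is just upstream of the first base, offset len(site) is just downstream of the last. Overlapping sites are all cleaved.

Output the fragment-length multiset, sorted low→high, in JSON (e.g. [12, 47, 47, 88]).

[2,3,5,6,7,7,9,9,9,10,11,11,12,12,12,14,14,15,16,19]

Scan for sites:
  DwuII TAGACC/6: at [59, 135, 167, 196] ⇒ [65, 141, 173, 202]
  ZebIII GAACAC/1: at [46, 53, 67, 86, 128] ⇒ [47, 54, 68, 87, 129]
  SqiX TAACCGTG/7: at [1, 19, 34, 75] ⇒ [8, 26, 41, 82]
  OquIX GGGCAAT/7: at [10, 148, 173] ⇒ [17, 155, 180]
  BxoIII TGGA/1: at [97, 116, 156, 191] ⇒ [98, 117, 157, 192]

Pooled cuts: [8, 17, 26, 41, 47, 54, 65, 68, 82, 87, 98, 117, 129, 141, 155, 157, 173, 180, 192, 202]

Fragment lengths:
  8→17: 9 bp
  17→26: 9 bp
  26→41: 15 bp
  41→47: 6 bp
  47→54: 7 bp
  54→65: 11 bp
  65→68: 3 bp
  68→82: 14 bp
  82→87: 5 bp
  87→98: 11 bp
  98→117: 19 bp
  117→129: 12 bp
  129→141: 12 bp
  141→155: 14 bp
  155→157: 2 bp
  157→173: 16 bp
  173→180: 7 bp
  180→192: 12 bp
  192→202: 10 bp
  202→8 (wrap): 203-202+8 = 9 bp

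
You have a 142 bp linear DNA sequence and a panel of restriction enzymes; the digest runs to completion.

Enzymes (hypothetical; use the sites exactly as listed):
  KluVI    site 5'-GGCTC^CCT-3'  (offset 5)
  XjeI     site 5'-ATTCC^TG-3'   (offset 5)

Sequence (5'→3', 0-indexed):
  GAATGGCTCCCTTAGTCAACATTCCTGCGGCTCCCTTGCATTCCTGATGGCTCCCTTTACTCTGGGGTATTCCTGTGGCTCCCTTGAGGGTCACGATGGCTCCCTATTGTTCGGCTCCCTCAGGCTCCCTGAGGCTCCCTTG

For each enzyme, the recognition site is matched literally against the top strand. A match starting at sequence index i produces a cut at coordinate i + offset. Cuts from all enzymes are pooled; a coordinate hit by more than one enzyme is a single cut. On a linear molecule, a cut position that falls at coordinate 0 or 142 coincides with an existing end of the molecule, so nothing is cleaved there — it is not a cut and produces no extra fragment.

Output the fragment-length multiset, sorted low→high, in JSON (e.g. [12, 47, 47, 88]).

[5,8,8,9,9,10,10,11,15,16,20,21]

Per-enzyme occurrences:
  KluVI GGCTCCCT/5: at [4, 28, 48, 76, 97, 112, 122, 132] ⇒ [9, 33, 53, 81, 102, 117, 127, 137]
  XjeI ATTCCTG/5: at [20, 39, 68] ⇒ [25, 44, 73]

All cut coordinates (distinct, sorted): [9, 25, 33, 44, 53, 73, 81, 102, 117, 127, 137]

Fragments:
  [0,9): 9 bp
  [9,25): 16 bp
  [25,33): 8 bp
  [33,44): 11 bp
  [44,53): 9 bp
  [53,73): 20 bp
  [73,81): 8 bp
  [81,102): 21 bp
  [102,117): 15 bp
  [117,127): 10 bp
  [127,137): 10 bp
  [137,142): 5 bp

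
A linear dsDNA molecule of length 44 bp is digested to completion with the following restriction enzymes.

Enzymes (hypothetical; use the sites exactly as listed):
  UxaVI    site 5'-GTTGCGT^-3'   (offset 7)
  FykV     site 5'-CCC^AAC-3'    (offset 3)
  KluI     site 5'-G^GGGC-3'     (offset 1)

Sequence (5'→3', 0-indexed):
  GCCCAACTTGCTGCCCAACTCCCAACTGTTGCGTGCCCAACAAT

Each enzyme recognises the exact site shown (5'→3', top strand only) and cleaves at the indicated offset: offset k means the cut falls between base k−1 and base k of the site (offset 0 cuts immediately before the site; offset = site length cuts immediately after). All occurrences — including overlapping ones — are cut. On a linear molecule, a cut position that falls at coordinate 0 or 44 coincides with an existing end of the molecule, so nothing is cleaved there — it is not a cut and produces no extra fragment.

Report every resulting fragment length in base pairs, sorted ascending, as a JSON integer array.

Per-enzyme occurrences:
  UxaVI (GTTGCGT, off=7): starts [27] → cuts [34]
  FykV (CCCAAC, off=3): starts [1, 13, 20, 35] → cuts [4, 16, 23, 38]
  KluI (GGGGC, off=1): no sites

All cut coordinates (distinct, sorted): [4, 16, 23, 34, 38]

Fragments:
  [0,4): 4 bp
  [4,16): 12 bp
  [16,23): 7 bp
  [23,34): 11 bp
  [34,38): 4 bp
  [38,44): 6 bp

[4,4,6,7,11,12]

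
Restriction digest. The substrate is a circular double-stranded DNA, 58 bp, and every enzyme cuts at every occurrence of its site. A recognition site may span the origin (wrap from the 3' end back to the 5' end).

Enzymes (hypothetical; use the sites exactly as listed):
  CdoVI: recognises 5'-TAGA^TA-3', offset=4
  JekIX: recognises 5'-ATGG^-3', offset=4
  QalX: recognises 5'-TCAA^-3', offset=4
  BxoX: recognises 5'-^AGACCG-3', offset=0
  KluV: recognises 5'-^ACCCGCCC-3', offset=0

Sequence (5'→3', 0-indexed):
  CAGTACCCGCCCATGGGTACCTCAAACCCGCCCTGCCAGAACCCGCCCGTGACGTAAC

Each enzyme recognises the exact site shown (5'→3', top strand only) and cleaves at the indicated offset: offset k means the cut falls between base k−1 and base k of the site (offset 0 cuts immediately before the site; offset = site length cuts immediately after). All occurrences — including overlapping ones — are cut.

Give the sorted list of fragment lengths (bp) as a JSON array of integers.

[9,12,15,22]

Site scan:
  CdoVI (TAGATA, off=4): no sites
  JekIX (ATGG, off=4): starts [12] → cuts [16]
  QalX (TCAA, off=4): starts [21] → cuts [25]
  BxoX (AGACCG, off=0): no sites
  KluV (ACCCGCCC, off=0): starts [4, 25, 40] → cuts [4, 25, 40]

All cut coordinates (distinct, sorted): [4, 16, 25, 40]

Fragment lengths:
  4→16: 12 bp
  16→25: 9 bp
  25→40: 15 bp
  40→4 (wrap): 58-40+4 = 22 bp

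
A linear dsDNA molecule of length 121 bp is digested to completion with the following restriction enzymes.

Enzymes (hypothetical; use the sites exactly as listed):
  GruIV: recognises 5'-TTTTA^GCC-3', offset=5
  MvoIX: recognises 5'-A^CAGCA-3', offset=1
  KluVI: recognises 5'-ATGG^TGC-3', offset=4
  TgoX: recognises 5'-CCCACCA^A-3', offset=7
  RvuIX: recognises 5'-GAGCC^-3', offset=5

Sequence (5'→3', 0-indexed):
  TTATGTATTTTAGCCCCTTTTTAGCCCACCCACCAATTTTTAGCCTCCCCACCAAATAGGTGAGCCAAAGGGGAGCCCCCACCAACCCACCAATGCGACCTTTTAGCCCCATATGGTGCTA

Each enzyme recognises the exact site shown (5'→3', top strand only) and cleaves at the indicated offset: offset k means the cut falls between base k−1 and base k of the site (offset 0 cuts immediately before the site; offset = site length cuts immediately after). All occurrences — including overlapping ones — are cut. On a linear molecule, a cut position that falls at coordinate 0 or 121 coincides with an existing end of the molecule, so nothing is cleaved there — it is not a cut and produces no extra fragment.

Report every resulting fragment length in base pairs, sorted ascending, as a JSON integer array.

[5,7,7,8,11,11,11,12,12,12,12,13]

Scan for sites:
  GruIV (TTTTAGCC, off=5): starts [7, 18, 37, 100] → cuts [12, 23, 42, 105]
  MvoIX (ACAGCA, off=1): no sites
  KluVI (ATGGTGC, off=4): starts [112] → cuts [116]
  TgoX (CCCACCAA, off=7): starts [28, 47, 77, 85] → cuts [35, 54, 84, 92]
  RvuIX (GAGCC, off=5): starts [61, 72] → cuts [66, 77]

Pooled cuts: [12, 23, 35, 42, 54, 66, 77, 84, 92, 105, 116]

Fragments:
  [0,12): 12 bp
  [12,23): 11 bp
  [23,35): 12 bp
  [35,42): 7 bp
  [42,54): 12 bp
  [54,66): 12 bp
  [66,77): 11 bp
  [77,84): 7 bp
  [84,92): 8 bp
  [92,105): 13 bp
  [105,116): 11 bp
  [116,121): 5 bp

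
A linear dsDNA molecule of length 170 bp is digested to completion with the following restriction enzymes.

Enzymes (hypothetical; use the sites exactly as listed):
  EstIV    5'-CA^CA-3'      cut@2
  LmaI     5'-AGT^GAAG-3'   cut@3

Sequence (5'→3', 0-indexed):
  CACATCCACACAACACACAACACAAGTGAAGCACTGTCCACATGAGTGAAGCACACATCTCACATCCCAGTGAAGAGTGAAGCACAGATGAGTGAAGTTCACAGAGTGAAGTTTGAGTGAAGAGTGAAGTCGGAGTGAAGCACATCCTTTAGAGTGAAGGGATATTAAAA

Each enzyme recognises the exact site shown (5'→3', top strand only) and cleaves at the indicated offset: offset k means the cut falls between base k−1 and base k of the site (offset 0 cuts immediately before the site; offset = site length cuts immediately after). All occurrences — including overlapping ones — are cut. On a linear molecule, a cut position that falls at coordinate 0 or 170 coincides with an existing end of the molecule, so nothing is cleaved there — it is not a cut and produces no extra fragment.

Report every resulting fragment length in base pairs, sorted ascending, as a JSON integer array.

[2,2,2,2,5,5,5,6,6,6,6,6,7,7,7,7,8,9,9,11,11,13,13,15]

Scan for sites:
  EstIV CACA/2: at [0, 6, 8, 13, 15, 20, 38, 51, 53, 60, 82, 99, 140] ⇒ [2, 8, 10, 15, 17, 22, 40, 53, 55, 62, 84, 101, 142]
  LmaI AGTGAAG/3: at [24, 44, 68, 75, 90, 104, 115, 122, 133, 152] ⇒ [27, 47, 71, 78, 93, 107, 118, 125, 136, 155]

Pooled cuts: [2, 8, 10, 15, 17, 22, 27, 40, 47, 53, 55, 62, 71, 78, 84, 93, 101, 107, 118, 125, 136, 142, 155]

Fragments:
  [0,2): 2 bp
  [2,8): 6 bp
  [8,10): 2 bp
  [10,15): 5 bp
  [15,17): 2 bp
  [17,22): 5 bp
  [22,27): 5 bp
  [27,40): 13 bp
  [40,47): 7 bp
  [47,53): 6 bp
  [53,55): 2 bp
  [55,62): 7 bp
  [62,71): 9 bp
  [71,78): 7 bp
  [78,84): 6 bp
  [84,93): 9 bp
  [93,101): 8 bp
  [101,107): 6 bp
  [107,118): 11 bp
  [118,125): 7 bp
  [125,136): 11 bp
  [136,142): 6 bp
  [142,155): 13 bp
  [155,170): 15 bp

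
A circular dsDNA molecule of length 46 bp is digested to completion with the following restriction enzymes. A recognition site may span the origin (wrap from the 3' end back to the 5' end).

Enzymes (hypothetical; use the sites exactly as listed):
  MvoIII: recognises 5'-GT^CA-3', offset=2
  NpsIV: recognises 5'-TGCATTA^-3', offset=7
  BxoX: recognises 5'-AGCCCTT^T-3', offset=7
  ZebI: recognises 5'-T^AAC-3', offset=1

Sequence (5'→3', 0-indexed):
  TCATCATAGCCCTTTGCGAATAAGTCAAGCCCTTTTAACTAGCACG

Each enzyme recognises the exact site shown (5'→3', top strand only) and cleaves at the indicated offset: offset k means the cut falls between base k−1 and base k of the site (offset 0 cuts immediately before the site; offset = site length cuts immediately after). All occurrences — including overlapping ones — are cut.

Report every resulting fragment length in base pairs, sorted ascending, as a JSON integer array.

[2,9,11,11,13]

Site scan:
  MvoIII GTCA/2: at [23, 45] ⇒ [1, 25]
  NpsIV (TGCATTA, off=7): no sites
  BxoX AGCCCTTT/7: at [7, 27] ⇒ [14, 34]
  ZebI TAAC/1: at [35] ⇒ [36]

All cut coordinates (distinct, sorted): [1, 14, 25, 34, 36]

Fragments:
  1→14: 13 bp
  14→25: 11 bp
  25→34: 9 bp
  34→36: 2 bp
  36→1 (wrap): 46-36+1 = 11 bp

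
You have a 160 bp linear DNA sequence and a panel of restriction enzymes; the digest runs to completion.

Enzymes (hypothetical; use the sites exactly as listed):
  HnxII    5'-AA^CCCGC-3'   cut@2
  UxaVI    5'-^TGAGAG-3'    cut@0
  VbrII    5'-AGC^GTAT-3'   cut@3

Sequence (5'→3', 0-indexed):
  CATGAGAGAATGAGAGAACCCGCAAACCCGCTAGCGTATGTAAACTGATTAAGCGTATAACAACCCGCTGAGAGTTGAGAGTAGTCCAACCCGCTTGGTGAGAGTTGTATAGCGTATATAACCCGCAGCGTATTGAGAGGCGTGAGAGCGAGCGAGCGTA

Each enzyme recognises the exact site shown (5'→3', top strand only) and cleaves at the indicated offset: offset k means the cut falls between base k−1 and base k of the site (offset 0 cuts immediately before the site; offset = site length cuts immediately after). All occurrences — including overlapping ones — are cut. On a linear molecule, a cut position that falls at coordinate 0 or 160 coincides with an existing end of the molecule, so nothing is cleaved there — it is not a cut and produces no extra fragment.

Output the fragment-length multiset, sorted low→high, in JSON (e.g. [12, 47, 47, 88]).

[2,4,5,7,8,8,8,8,8,9,9,9,9,14,15,18,19]

Site scan:
  HnxII AACCCGC/2: at [16, 24, 61, 87, 119] ⇒ [18, 26, 63, 89, 121]
  UxaVI TGAGAG/0: at [2, 10, 68, 75, 98, 133, 142] ⇒ [2, 10, 68, 75, 98, 133, 142]
  VbrII AGCGTAT/3: at [32, 51, 110, 126] ⇒ [35, 54, 113, 129]

Pooled cuts: [2, 10, 18, 26, 35, 54, 63, 68, 75, 89, 98, 113, 121, 129, 133, 142]

Fragments:
  [0,2): 2 bp
  [2,10): 8 bp
  [10,18): 8 bp
  [18,26): 8 bp
  [26,35): 9 bp
  [35,54): 19 bp
  [54,63): 9 bp
  [63,68): 5 bp
  [68,75): 7 bp
  [75,89): 14 bp
  [89,98): 9 bp
  [98,113): 15 bp
  [113,121): 8 bp
  [121,129): 8 bp
  [129,133): 4 bp
  [133,142): 9 bp
  [142,160): 18 bp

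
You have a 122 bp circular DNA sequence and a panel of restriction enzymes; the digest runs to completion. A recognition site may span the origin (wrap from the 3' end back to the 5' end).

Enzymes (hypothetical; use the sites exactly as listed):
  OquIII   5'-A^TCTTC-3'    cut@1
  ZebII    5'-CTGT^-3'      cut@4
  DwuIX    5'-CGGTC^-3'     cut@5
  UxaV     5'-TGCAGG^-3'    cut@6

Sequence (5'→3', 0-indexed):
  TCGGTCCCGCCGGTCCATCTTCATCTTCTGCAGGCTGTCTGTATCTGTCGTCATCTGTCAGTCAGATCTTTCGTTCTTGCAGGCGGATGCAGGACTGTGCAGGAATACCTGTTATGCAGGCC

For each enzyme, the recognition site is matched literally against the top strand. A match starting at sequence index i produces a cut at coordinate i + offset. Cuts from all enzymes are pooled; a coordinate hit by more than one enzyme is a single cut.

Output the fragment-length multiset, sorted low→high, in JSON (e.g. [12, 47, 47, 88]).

Per-enzyme occurrences:
  OquIII ATCTTC/1: at [16, 22] ⇒ [17, 23]
  ZebII CTGT/4: at [34, 38, 44, 54, 94, 108] ⇒ [38, 42, 48, 58, 98, 112]
  DwuIX CGGTC/5: at [1, 10] ⇒ [6, 15]
  UxaV TGCAGG/6: at [28, 77, 87, 97, 114] ⇒ [34, 83, 93, 103, 120]

All cut coordinates (distinct, sorted): [6, 15, 17, 23, 34, 38, 42, 48, 58, 83, 93, 98, 103, 112, 120]

Fragment lengths:
  6→15: 9 bp
  15→17: 2 bp
  17→23: 6 bp
  23→34: 11 bp
  34→38: 4 bp
  38→42: 4 bp
  42→48: 6 bp
  48→58: 10 bp
  58→83: 25 bp
  83→93: 10 bp
  93→98: 5 bp
  98→103: 5 bp
  103→112: 9 bp
  112→120: 8 bp
  120→6 (wrap): 122-120+6 = 8 bp

[2,4,4,5,5,6,6,8,8,9,9,10,10,11,25]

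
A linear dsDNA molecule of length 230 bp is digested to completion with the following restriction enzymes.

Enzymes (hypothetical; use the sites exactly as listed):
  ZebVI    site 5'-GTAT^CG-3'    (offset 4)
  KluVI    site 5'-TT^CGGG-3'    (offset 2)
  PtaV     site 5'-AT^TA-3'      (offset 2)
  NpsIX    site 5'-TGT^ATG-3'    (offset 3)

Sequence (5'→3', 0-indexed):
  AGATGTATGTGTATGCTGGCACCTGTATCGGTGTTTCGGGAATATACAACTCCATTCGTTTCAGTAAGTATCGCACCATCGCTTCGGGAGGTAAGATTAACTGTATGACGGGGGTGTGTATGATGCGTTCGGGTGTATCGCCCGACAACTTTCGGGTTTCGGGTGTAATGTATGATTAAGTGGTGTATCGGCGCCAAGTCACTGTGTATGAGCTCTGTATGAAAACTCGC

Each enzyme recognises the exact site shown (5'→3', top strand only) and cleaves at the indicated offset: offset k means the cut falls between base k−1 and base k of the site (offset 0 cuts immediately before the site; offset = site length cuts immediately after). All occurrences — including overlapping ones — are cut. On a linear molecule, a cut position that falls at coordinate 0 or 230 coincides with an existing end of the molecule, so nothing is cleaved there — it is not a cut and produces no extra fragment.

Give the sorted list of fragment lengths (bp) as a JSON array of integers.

[5,6,6,7,7,8,9,10,11,12,12,12,13,13,14,15,16,19,35]

Scan for sites:
  ZebVI (GTATCG, off=4): starts [24, 67, 134, 184] → cuts [28, 71, 138, 188]
  KluVI (TTCGGG, off=2): starts [34, 82, 127, 150, 157] → cuts [36, 84, 129, 152, 159]
  PtaV (ATTA, off=2): starts [95, 174] → cuts [97, 176]
  NpsIX (TGTATG, off=3): starts [3, 9, 101, 116, 168, 204, 215] → cuts [6, 12, 104, 119, 171, 207, 218]

Pooled cuts: [6, 12, 28, 36, 71, 84, 97, 104, 119, 129, 138, 152, 159, 171, 176, 188, 207, 218]

Fragments:
  [0,6): 6 bp
  [6,12): 6 bp
  [12,28): 16 bp
  [28,36): 8 bp
  [36,71): 35 bp
  [71,84): 13 bp
  [84,97): 13 bp
  [97,104): 7 bp
  [104,119): 15 bp
  [119,129): 10 bp
  [129,138): 9 bp
  [138,152): 14 bp
  [152,159): 7 bp
  [159,171): 12 bp
  [171,176): 5 bp
  [176,188): 12 bp
  [188,207): 19 bp
  [207,218): 11 bp
  [218,230): 12 bp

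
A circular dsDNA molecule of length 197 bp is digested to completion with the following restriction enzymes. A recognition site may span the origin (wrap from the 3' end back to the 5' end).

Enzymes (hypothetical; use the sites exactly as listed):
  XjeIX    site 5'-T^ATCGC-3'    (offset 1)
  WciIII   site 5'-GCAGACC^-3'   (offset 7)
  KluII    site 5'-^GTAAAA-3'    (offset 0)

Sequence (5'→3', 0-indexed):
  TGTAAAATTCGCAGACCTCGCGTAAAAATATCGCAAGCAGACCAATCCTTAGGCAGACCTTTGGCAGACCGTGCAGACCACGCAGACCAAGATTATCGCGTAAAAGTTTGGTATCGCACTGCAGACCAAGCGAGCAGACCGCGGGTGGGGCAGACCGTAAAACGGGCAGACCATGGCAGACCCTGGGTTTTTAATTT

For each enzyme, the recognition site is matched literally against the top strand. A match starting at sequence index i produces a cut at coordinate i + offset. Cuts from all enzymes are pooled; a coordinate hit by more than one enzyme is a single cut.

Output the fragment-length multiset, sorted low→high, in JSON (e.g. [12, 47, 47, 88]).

[4,5,6,8,9,9,10,11,13,13,14,15,16,16,16,16,16]

Per-enzyme occurrences:
  XjeIX (TATCGC, off=1): starts [28, 93, 111] → cuts [29, 94, 112]
  WciIII (GCAGACC, off=7): starts [10, 36, 52, 63, 72, 81, 120, 133, 149, 165, 175] → cuts [17, 43, 59, 70, 79, 88, 127, 140, 156, 172, 182]
  KluII (GTAAAA, off=0): starts [1, 21, 99, 156] → cuts [1, 21, 99, 156]

Pooled cuts: [1, 17, 21, 29, 43, 59, 70, 79, 88, 94, 99, 112, 127, 140, 156, 172, 182]

Fragments:
  1→17: 16 bp
  17→21: 4 bp
  21→29: 8 bp
  29→43: 14 bp
  43→59: 16 bp
  59→70: 11 bp
  70→79: 9 bp
  79→88: 9 bp
  88→94: 6 bp
  94→99: 5 bp
  99→112: 13 bp
  112→127: 15 bp
  127→140: 13 bp
  140→156: 16 bp
  156→172: 16 bp
  172→182: 10 bp
  182→1 (wrap): 197-182+1 = 16 bp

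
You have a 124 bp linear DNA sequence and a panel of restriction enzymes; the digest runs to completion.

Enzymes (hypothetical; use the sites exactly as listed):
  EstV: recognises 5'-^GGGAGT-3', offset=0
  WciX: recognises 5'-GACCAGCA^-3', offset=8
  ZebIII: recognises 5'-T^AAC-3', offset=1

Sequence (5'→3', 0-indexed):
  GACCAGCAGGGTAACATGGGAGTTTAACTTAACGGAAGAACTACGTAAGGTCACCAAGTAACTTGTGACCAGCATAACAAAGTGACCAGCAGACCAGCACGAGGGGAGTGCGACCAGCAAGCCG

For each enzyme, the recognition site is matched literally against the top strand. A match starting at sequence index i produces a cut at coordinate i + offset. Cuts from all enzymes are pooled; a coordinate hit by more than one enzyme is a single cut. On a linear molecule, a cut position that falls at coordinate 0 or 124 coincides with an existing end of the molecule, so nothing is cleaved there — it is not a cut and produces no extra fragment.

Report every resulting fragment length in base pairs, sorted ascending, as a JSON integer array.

Per-enzyme occurrences:
  EstV (GGGAGT, off=0): starts [17, 103] → cuts [17, 103]
  WciX (GACCAGCA, off=8): starts [0, 66, 83, 91, 111] → cuts [8, 74, 91, 99, 119]
  ZebIII (TAAC, off=1): starts [11, 24, 29, 58, 74] → cuts [12, 25, 30, 59, 75]

Pooled cuts: [8, 12, 17, 25, 30, 59, 74, 75, 91, 99, 103, 119]

Fragments:
  [0,8): 8 bp
  [8,12): 4 bp
  [12,17): 5 bp
  [17,25): 8 bp
  [25,30): 5 bp
  [30,59): 29 bp
  [59,74): 15 bp
  [74,75): 1 bp
  [75,91): 16 bp
  [91,99): 8 bp
  [99,103): 4 bp
  [103,119): 16 bp
  [119,124): 5 bp

[1,4,4,5,5,5,8,8,8,15,16,16,29]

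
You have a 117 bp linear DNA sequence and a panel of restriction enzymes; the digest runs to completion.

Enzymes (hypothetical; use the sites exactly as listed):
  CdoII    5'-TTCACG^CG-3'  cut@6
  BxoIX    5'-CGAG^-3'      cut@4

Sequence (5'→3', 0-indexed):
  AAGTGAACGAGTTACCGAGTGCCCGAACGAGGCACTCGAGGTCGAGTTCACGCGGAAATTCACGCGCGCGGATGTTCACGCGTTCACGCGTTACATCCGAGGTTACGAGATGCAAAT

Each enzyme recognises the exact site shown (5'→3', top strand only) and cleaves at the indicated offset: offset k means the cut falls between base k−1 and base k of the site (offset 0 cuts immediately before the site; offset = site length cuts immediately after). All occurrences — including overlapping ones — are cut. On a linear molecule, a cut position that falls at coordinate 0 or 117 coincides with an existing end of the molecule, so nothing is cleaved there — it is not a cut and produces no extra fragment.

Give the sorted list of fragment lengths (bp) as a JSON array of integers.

[6,6,8,8,8,8,9,11,12,12,13,16]

Scan for sites:
  CdoII (TTCACGCG, off=6): starts [46, 58, 74, 82] → cuts [52, 64, 80, 88]
  BxoIX (CGAG, off=4): starts [7, 15, 27, 36, 42, 97, 105] → cuts [11, 19, 31, 40, 46, 101, 109]

All cut coordinates (distinct, sorted): [11, 19, 31, 40, 46, 52, 64, 80, 88, 101, 109]

Fragments:
  [0,11): 11 bp
  [11,19): 8 bp
  [19,31): 12 bp
  [31,40): 9 bp
  [40,46): 6 bp
  [46,52): 6 bp
  [52,64): 12 bp
  [64,80): 16 bp
  [80,88): 8 bp
  [88,101): 13 bp
  [101,109): 8 bp
  [109,117): 8 bp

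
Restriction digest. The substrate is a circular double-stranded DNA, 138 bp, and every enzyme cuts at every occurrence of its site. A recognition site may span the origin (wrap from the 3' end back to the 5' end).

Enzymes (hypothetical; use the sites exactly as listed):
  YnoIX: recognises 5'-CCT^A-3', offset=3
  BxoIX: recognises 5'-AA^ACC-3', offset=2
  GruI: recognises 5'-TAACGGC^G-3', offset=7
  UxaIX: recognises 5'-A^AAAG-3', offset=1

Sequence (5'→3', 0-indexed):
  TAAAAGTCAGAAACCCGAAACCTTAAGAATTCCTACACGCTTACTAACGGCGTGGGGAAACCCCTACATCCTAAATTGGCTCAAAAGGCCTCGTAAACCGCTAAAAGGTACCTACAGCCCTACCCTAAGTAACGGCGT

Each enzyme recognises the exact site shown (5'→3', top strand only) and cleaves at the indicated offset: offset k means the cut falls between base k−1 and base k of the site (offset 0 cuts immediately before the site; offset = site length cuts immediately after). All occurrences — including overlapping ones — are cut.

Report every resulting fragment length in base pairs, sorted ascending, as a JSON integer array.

Site scan:
  YnoIX CCTA/3: at [31, 62, 69, 110, 118, 123] ⇒ [34, 65, 72, 113, 121, 126]
  BxoIX AAACC/2: at [10, 17, 57, 94] ⇒ [12, 19, 59, 96]
  GruI TAACGGCG/7: at [44, 129] ⇒ [51, 136]
  UxaIX AAAAG/1: at [1, 82, 102] ⇒ [2, 83, 103]

All cut coordinates (distinct, sorted): [2, 12, 19, 34, 51, 59, 65, 72, 83, 96, 103, 113, 121, 126, 136]

Fragment lengths:
  2→12: 10 bp
  12→19: 7 bp
  19→34: 15 bp
  34→51: 17 bp
  51→59: 8 bp
  59→65: 6 bp
  65→72: 7 bp
  72→83: 11 bp
  83→96: 13 bp
  96→103: 7 bp
  103→113: 10 bp
  113→121: 8 bp
  121→126: 5 bp
  126→136: 10 bp
  136→2 (wrap): 138-136+2 = 4 bp

[4,5,6,7,7,7,8,8,10,10,10,11,13,15,17]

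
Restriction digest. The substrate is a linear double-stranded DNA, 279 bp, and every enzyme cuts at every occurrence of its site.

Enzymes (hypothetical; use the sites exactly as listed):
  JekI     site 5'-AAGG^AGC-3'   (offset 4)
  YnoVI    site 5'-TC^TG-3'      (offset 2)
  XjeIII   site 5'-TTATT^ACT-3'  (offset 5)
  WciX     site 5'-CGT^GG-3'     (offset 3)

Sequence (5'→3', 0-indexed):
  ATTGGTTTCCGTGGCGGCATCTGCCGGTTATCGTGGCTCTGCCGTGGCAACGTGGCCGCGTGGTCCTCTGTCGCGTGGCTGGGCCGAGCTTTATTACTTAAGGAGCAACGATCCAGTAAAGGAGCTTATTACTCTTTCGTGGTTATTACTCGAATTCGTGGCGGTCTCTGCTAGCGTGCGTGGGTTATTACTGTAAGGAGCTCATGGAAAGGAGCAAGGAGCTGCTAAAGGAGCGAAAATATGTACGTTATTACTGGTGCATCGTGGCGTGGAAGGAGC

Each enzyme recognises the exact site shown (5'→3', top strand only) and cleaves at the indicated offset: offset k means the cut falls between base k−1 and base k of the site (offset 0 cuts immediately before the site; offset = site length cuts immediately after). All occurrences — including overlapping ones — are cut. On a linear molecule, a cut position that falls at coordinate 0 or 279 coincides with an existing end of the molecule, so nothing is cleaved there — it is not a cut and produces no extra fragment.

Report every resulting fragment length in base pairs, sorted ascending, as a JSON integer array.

[3,5,5,6,6,7,7,7,8,8,8,8,8,8,9,9,9,10,12,12,12,13,13,13,14,19,19,21]

Scan for sites:
  JekI AAGGAGC/4: at [99, 118, 194, 208, 215, 227, 272] ⇒ [103, 122, 198, 212, 219, 231, 276]
  YnoVI TCTG/2: at [19, 37, 66, 166] ⇒ [21, 39, 68, 168]
  XjeIII TTATTACT/5: at [90, 125, 142, 184, 247] ⇒ [95, 130, 147, 189, 252]
  WciX CGTGG/3: at [9, 31, 42, 50, 58, 73, 137, 156, 178, 262, 267] ⇒ [12, 34, 45, 53, 61, 76, 140, 159, 181, 265, 270]

All cut coordinates (distinct, sorted): [12, 21, 34, 39, 45, 53, 61, 68, 76, 95, 103, 122, 130, 140, 147, 159, 168, 181, 189, 198, 212, 219, 231, 252, 265, 270, 276]

Fragment lengths:
  [0,12): 12 bp
  [12,21): 9 bp
  [21,34): 13 bp
  [34,39): 5 bp
  [39,45): 6 bp
  [45,53): 8 bp
  [53,61): 8 bp
  [61,68): 7 bp
  [68,76): 8 bp
  [76,95): 19 bp
  [95,103): 8 bp
  [103,122): 19 bp
  [122,130): 8 bp
  [130,140): 10 bp
  [140,147): 7 bp
  [147,159): 12 bp
  [159,168): 9 bp
  [168,181): 13 bp
  [181,189): 8 bp
  [189,198): 9 bp
  [198,212): 14 bp
  [212,219): 7 bp
  [219,231): 12 bp
  [231,252): 21 bp
  [252,265): 13 bp
  [265,270): 5 bp
  [270,276): 6 bp
  [276,279): 3 bp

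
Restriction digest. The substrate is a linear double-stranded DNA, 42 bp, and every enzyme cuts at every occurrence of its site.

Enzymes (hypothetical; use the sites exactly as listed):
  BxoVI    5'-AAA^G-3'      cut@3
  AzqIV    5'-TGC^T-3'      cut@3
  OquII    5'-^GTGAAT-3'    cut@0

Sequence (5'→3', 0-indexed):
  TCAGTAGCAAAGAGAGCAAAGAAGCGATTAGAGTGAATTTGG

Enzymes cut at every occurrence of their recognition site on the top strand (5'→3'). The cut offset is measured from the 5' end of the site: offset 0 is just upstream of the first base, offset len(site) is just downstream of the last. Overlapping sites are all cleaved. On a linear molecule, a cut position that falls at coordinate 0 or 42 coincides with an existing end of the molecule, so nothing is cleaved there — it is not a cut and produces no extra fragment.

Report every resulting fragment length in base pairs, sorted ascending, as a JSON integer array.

[9,10,11,12]

Site scan:
  BxoVI AAAG/3: at [8, 17] ⇒ [11, 20]
  AzqIV (TGCT, off=3): no sites
  OquII GTGAAT/0: at [32] ⇒ [32]

All cut coordinates (distinct, sorted): [11, 20, 32]

Fragment lengths:
  [0,11): 11 bp
  [11,20): 9 bp
  [20,32): 12 bp
  [32,42): 10 bp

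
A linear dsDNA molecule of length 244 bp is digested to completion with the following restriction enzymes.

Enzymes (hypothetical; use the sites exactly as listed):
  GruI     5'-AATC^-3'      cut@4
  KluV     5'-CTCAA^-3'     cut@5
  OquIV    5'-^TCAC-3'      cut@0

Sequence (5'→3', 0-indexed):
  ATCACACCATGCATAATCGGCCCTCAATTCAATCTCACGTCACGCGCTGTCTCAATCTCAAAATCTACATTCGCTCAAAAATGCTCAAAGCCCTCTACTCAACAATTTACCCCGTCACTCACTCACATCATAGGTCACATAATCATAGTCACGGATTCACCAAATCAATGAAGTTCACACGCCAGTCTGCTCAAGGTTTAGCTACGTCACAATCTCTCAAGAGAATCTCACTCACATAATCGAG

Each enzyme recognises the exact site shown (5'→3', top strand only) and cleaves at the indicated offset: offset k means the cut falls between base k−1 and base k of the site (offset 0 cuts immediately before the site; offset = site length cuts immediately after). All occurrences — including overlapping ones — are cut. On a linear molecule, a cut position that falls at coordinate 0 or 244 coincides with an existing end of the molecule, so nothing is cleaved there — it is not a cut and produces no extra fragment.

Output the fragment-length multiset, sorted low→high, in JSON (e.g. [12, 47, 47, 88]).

Scan for sites:
  GruI (AATC, off=4): starts [14, 30, 53, 61, 140, 162, 210, 223, 237] → cuts [18, 34, 57, 65, 144, 166, 214, 227, 241]
  KluV (CTCAA, off=5): starts [22, 50, 56, 73, 83, 97, 189, 215] → cuts [27, 55, 61, 78, 88, 102, 194, 220]
  OquIV (TCAC, off=0): starts [1, 34, 39, 114, 118, 122, 134, 148, 156, 174, 206, 227, 231] → cuts [1, 34, 39, 114, 118, 122, 134, 148, 156, 174, 206, 227, 231]

Pooled cuts: [1, 18, 27, 34, 39, 55, 57, 61, 65, 78, 88, 102, 114, 118, 122, 134, 144, 148, 156, 166, 174, 194, 206, 214, 220, 227, 231, 241]

Fragments:
  [0,1): 1 bp
  [1,18): 17 bp
  [18,27): 9 bp
  [27,34): 7 bp
  [34,39): 5 bp
  [39,55): 16 bp
  [55,57): 2 bp
  [57,61): 4 bp
  [61,65): 4 bp
  [65,78): 13 bp
  [78,88): 10 bp
  [88,102): 14 bp
  [102,114): 12 bp
  [114,118): 4 bp
  [118,122): 4 bp
  [122,134): 12 bp
  [134,144): 10 bp
  [144,148): 4 bp
  [148,156): 8 bp
  [156,166): 10 bp
  [166,174): 8 bp
  [174,194): 20 bp
  [194,206): 12 bp
  [206,214): 8 bp
  [214,220): 6 bp
  [220,227): 7 bp
  [227,231): 4 bp
  [231,241): 10 bp
  [241,244): 3 bp

[1,2,3,4,4,4,4,4,4,5,6,7,7,8,8,8,9,10,10,10,10,12,12,12,13,14,16,17,20]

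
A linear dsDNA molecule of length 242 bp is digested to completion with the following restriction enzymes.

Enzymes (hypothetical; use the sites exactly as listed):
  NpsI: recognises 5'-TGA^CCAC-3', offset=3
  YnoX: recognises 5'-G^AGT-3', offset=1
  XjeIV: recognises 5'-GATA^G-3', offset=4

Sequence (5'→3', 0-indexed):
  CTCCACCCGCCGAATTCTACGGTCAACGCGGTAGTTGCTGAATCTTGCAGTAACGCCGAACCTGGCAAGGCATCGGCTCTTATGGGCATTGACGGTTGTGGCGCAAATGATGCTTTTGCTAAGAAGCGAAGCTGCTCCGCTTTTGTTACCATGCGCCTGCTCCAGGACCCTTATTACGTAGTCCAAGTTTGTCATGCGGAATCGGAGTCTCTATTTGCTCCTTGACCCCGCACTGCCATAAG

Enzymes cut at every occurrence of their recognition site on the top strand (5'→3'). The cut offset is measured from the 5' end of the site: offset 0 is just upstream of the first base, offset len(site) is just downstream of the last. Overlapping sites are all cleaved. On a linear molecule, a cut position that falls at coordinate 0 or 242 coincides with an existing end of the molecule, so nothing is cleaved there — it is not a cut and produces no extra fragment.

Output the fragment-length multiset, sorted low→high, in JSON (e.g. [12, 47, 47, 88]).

[37,205]

Site scan:
  NpsI (TGACCAC, off=3): no sites
  YnoX GAGT/1: at [204] ⇒ [205]
  XjeIV (GATAG, off=4): no sites

Pooled cuts: [205]

Fragments:
  [0,205): 205 bp
  [205,242): 37 bp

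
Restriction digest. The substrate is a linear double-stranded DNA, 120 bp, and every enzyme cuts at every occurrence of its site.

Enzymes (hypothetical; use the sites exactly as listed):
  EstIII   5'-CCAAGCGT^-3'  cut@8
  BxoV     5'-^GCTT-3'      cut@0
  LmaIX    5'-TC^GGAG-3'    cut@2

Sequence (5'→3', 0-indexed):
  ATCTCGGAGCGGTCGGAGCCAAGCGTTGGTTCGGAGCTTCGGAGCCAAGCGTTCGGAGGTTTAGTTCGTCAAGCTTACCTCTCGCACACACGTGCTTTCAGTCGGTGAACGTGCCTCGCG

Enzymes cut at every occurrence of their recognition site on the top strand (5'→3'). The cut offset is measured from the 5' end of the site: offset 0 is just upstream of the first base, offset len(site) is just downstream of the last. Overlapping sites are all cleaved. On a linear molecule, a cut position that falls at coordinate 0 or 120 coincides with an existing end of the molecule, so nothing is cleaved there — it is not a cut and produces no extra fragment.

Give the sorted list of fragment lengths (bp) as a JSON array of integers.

[2,3,5,5,6,9,12,12,18,21,27]

Scan for sites:
  EstIII (CCAAGCGT, off=8): starts [18, 44] → cuts [26, 52]
  BxoV (GCTT, off=0): starts [35, 72, 93] → cuts [35, 72, 93]
  LmaIX (TCGGAG, off=2): starts [3, 12, 30, 38, 52] → cuts [5, 14, 32, 40, 54]

Pooled cuts: [5, 14, 26, 32, 35, 40, 52, 54, 72, 93]

Fragments:
  [0,5): 5 bp
  [5,14): 9 bp
  [14,26): 12 bp
  [26,32): 6 bp
  [32,35): 3 bp
  [35,40): 5 bp
  [40,52): 12 bp
  [52,54): 2 bp
  [54,72): 18 bp
  [72,93): 21 bp
  [93,120): 27 bp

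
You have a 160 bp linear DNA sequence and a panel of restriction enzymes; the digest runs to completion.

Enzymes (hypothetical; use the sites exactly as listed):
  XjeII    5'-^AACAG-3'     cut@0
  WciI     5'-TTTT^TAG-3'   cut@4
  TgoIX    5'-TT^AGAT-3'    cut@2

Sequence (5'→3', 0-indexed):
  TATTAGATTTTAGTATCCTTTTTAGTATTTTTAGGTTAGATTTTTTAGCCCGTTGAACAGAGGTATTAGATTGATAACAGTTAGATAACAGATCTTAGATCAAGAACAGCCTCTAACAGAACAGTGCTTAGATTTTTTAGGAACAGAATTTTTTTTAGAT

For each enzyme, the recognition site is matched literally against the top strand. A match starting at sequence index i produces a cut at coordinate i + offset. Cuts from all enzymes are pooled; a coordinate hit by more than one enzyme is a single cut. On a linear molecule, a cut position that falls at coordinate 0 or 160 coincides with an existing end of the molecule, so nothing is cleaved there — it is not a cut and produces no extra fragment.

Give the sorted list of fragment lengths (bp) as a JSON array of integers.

[1,4,4,4,4,5,6,7,8,8,8,8,9,10,10,10,10,12,14,18]

Scan for sites:
  XjeII (AACAG, off=0): starts [55, 75, 86, 104, 114, 119, 141] → cuts [55, 75, 86, 104, 114, 119, 141]
  WciI (TTTTTAG, off=4): starts [18, 27, 41, 133, 151] → cuts [22, 31, 45, 137, 155]
  TgoIX (TTAGAT, off=2): starts [2, 35, 65, 80, 94, 127, 154] → cuts [4, 37, 67, 82, 96, 129, 156]

Pooled cuts: [4, 22, 31, 37, 45, 55, 67, 75, 82, 86, 96, 104, 114, 119, 129, 137, 141, 155, 156]

Fragment lengths:
  [0,4): 4 bp
  [4,22): 18 bp
  [22,31): 9 bp
  [31,37): 6 bp
  [37,45): 8 bp
  [45,55): 10 bp
  [55,67): 12 bp
  [67,75): 8 bp
  [75,82): 7 bp
  [82,86): 4 bp
  [86,96): 10 bp
  [96,104): 8 bp
  [104,114): 10 bp
  [114,119): 5 bp
  [119,129): 10 bp
  [129,137): 8 bp
  [137,141): 4 bp
  [141,155): 14 bp
  [155,156): 1 bp
  [156,160): 4 bp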